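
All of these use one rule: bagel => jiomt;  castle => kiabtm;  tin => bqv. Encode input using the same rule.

qvxcb

Compare letters: b→j is +8, a→i is +8, g→o is +8 — a constant shift. Each letter is shifted forward by 8 in the alphabet (a Caesar shift of +8).
On input: i+8=q, n+8=v, p+8=x, u+8=c, t+8=b.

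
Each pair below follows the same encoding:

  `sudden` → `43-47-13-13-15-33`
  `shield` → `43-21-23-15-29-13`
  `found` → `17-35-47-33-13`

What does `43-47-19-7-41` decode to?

sugar

s(#19)→43 and u(#21)→47: differences scale by 2, so n = 2·pos + 5. Each letter becomes 2×(its alphabet position, a=1..z=26) + 5.
Reversing it on 43-47-19-7-41: 43→(43−5)÷2=19=s, 47→(47−5)÷2=21=u, 19→(19−5)÷2=7=g, 7→(7−5)÷2=1=a, 41→(41−5)÷2=18=r.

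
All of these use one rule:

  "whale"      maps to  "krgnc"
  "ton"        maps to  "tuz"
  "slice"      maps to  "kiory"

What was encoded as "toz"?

The output letters match the input read backwards, each shifted +6: whale reversed is elahw. The word is reversed, then every letter is shifted forward by 6.
Reversing it on toz: shift back: t−6=n, o−6=i, z−6=t → nit; then reverse → tin.

tin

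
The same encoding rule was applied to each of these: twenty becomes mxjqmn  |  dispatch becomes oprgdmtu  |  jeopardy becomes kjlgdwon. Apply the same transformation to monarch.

vlqdwtu

This is an affine cipher: with a=0,…,z=25, each position x becomes (21x+3) mod 26.
Applying it to monarch: m(12)→21·12+3≡21=v; o(14)→21·14+3≡11=l; n(13)→21·13+3≡16=q; a(0)→21·0+3≡3=d; r(17)→21·17+3≡22=w; c(2)→21·2+3≡19=t; h(7)→21·7+3≡20=u (all mod 26).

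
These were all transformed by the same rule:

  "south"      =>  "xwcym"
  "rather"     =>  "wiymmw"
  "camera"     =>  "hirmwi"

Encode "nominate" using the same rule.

The shift depends on letter class: consonant s→x is +5, but vowel o→w is +8. Two shifts are in play — +8 for a/e/i/o/u, +5 for every other letter.
On nominate: n(cons)+5=s, o(vowel)+8=w, m(cons)+5=r, i(vowel)+8=q, n(cons)+5=s, a(vowel)+8=i, t(cons)+5=y, e(vowel)+8=m.

swrqsiym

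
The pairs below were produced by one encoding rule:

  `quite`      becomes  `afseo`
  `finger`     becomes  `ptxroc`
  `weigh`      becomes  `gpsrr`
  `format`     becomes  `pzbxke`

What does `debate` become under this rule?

Shifts by position in quite: pos 0: q→a (+10), pos 1: u→f (+11), pos 2: i→s (+10), pos 3: t→e (+11) — repeating every 2. It's a Vigenère-style cipher with numeric key [10,11]: position i shifts by key[i mod 2].
For debate: d+10=n, e+11=p, b+10=l, a+11=l, t+10=d, e+11=p.

nplldp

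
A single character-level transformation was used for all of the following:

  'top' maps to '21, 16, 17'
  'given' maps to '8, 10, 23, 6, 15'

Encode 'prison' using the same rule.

t is letter #20 and maps to 21: an offset of 1. Each letter is replaced by its alphabet position (a=1..z=26) + 1.
For prison: p=16→17, r=18→19, i=9→10, s=19→20, o=15→16, n=14→15.

17, 19, 10, 20, 16, 15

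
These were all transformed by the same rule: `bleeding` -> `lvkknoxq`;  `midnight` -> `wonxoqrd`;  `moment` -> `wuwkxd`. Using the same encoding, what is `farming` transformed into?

The shift depends on letter class: consonant b→l is +10, but vowel e→k is +6. The rule splits by letter class: vowels +6, consonants +10.
Applying it to farming: f(cons)+10=p, a(vowel)+6=g, r(cons)+10=b, m(cons)+10=w, i(vowel)+6=o, n(cons)+10=x, g(cons)+10=q.

pgbwoxq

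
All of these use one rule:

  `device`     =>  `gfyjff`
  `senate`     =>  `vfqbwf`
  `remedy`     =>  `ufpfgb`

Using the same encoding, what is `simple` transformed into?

The rule splits by letter class: vowels +1, consonants +3.
For simple: s(cons)+3=v, i(vowel)+1=j, m(cons)+3=p, p(cons)+3=s, l(cons)+3=o, e(vowel)+1=f.

vjpsof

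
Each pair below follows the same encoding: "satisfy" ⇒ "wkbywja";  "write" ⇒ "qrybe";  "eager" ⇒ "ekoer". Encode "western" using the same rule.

qewberx

Treating letters as 0–25, the rule is x ↦ 5x + 10 (mod 26).
For western: w(22)→5·22+10≡16=q; e(4)→5·4+10≡4=e; s(18)→5·18+10≡22=w; t(19)→5·19+10≡1=b; e(4)→5·4+10≡4=e; r(17)→5·17+10≡17=r; n(13)→5·13+10≡23=x (all mod 26).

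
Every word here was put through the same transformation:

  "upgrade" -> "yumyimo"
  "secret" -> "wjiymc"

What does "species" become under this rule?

In upgrade: u→y is +4, p→u is +5, g→m is +6, r→y is +7 — the shift increases by 1 each position. The shift increases by 1 at each position, starting from +4: 4, 5, 6, ….
For species: s+4=w, p+5=u, e+6=k, c+7=j, i+8=q, e+9=n, s+10=c.

wukjqnc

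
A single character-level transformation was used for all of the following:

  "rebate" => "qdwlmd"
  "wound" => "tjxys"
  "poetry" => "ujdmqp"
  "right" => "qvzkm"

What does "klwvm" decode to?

r(17)→q(16) and e(4)→d(3) fit y≡11x+11 (mod 26); the inverse of 11 mod 26 is 19. Each letter's alphabet position (a=0..z=25) is mapped through 11·x+11 mod 26 — an affine cipher.
Undoing it on klwvm: k(10)→19·(10−11)≡7=h; l(11)→19·(11−11)≡0=a; w(22)→19·(22−11)≡1=b; v(21)→19·(21−11)≡8=i; m(12)→19·(12−11)≡19=t (all mod 26).

habit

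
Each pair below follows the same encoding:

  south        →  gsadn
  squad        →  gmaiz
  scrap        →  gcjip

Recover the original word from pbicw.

place

This is an affine cipher: with a=0,…,z=25, each position x becomes (23x+8) mod 26.
Undoing it on pbicw: p(15)→17·(15−8)≡15=p; b(1)→17·(1−8)≡11=l; i(8)→17·(8−8)≡0=a; c(2)→17·(2−8)≡2=c; w(22)→17·(22−8)≡4=e (all mod 26).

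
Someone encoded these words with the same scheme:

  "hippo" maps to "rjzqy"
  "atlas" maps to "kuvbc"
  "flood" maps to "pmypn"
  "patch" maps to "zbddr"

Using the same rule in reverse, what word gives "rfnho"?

hedge

It's a Vigenère-style cipher with numeric key [10,1]: position i shifts by key[i mod 2].
Decoding rfnho: r−10=h, f−1=e, n−10=d, h−1=g, o−10=e.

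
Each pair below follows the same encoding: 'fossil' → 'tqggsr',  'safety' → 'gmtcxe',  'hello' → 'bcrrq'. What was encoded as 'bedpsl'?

This is an affine cipher: with a=0,…,z=25, each position x becomes (17x+12) mod 26.
Undoing it on bedpsl: b(1)→23·(1−12)≡7=h; e(4)→23·(4−12)≡24=y; d(3)→23·(3−12)≡1=b; p(15)→23·(15−12)≡17=r; s(18)→23·(18−12)≡8=i; l(11)→23·(11−12)≡3=d (all mod 26).

hybrid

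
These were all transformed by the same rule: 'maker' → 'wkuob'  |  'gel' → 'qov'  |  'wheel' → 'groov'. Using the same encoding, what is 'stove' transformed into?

Each letter is shifted forward by 10 in the alphabet (a Caesar shift of +10).
On stove: s+10=c, t+10=d, o+10=y, v+10=f, e+10=o.

cdyfo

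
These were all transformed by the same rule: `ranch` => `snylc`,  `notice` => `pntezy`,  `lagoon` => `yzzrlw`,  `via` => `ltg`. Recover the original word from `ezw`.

lot

The output letters match the input read backwards, each shifted +11: ranch reversed is hcnar. The word is reversed, then every letter is shifted forward by 11.
Reversing it on ezw: shift back: e−11=t, z−11=o, w−11=l → tol; then reverse → lot.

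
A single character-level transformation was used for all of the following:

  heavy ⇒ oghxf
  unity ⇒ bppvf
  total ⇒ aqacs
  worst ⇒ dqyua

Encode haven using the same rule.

Shifts by position in heavy: pos 0: h→o (+7), pos 1: e→g (+2), pos 2: a→h (+7), pos 3: v→x (+2) — repeating every 2. A repeating key of period 2 is used — shifts +7, +2 over and over.
For haven: h+7=o, a+2=c, v+7=c, e+2=g, n+7=u.

occgu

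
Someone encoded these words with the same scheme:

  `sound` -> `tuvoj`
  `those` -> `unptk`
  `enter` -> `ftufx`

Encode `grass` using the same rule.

hxbty

Shifts by position in sound: pos 0: s→t (+1), pos 1: o→u (+6), pos 2: u→v (+1), pos 3: n→o (+1), pos 4: d→j (+6) — repeating every 3. A repeating key of period 3 is used — shifts +1, +6, +1 over and over.
Applying it to grass: g+1=h, r+6=x, a+1=b, s+1=t, s+6=y.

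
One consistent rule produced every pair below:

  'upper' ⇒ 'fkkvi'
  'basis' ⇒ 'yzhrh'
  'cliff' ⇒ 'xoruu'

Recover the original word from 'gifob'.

truly

This is the alphabet-reversal cipher (Atbash): a becomes z, b becomes y, etc.
Decoding gifob: g↔t, i↔r, f↔u, o↔l, b↔y.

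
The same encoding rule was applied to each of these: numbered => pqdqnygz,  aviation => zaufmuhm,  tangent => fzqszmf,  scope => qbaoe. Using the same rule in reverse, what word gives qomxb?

place

Two steps: reverse the string, then apply a Caesar shift of +12.
Decoding qomxb: shift back: q−12=e, o−12=c, m−12=a, x−12=l, b−12=p → ecalp; then reverse → place.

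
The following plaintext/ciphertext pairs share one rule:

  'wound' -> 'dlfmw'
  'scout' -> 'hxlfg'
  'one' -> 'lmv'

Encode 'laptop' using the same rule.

ozkglk

Each pair mirrors across the alphabet (w↔d, o↔l, u↔f): positions sum to 25. This is the alphabet-reversal cipher (Atbash): a becomes z, b becomes y, etc.
Applying it to laptop: l↔o, a↔z, p↔k, t↔g, o↔l, p↔k.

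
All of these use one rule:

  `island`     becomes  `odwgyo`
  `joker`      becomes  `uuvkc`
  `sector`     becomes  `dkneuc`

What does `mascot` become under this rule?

xgdnue

The shift depends on letter class: consonant s→d is +11, but vowel i→o is +6. Two shifts are in play — +6 for a/e/i/o/u, +11 for every other letter.
For mascot: m(cons)+11=x, a(vowel)+6=g, s(cons)+11=d, c(cons)+11=n, o(vowel)+6=u, t(cons)+11=e.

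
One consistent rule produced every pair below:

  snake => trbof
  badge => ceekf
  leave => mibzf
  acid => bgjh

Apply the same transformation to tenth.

It's a Vigenère-style cipher with numeric key [1,4]: position i shifts by key[i mod 2].
Applying it to tenth: t+1=u, e+4=i, n+1=o, t+4=x, h+1=i.

uioxi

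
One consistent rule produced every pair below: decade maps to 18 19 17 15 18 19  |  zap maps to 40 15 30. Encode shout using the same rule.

33 22 29 35 34

d is letter #4 and maps to 18: an offset of 14. The number is (letter's place in the alphabet, a=1) + 14.
Applying it to shout: s=19→33, h=8→22, o=15→29, u=21→35, t=20→34.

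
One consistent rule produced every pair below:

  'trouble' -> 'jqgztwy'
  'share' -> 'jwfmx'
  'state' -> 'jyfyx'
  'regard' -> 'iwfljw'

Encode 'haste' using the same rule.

jyxfm

The output letters match the input read backwards, each shifted +5: trouble reversed is elbuort. Two steps: reverse the string, then apply a Caesar shift of +5.
Applying it to haste: reverse → etsah; then shift: e+5=j, t+5=y, s+5=x, a+5=f, h+5=m.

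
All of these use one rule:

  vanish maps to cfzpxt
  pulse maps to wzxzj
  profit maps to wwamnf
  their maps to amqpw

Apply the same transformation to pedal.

Shifts by position in vanish: pos 0: v→c (+7), pos 1: a→f (+5), pos 2: n→z (+12), pos 3: i→p (+7), pos 4: s→x (+5), pos 5: h→t (+12) — repeating every 3. It's a Vigenère-style cipher with numeric key [7,5,12]: position i shifts by key[i mod 3].
On pedal: p+7=w, e+5=j, d+12=p, a+7=h, l+5=q.

wjphq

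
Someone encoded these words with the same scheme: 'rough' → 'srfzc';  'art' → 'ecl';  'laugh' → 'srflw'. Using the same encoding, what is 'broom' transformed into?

Two steps: reverse the string, then apply a Caesar shift of +11.
Applying it to broom: reverse → moorb; then shift: m+11=x, o+11=z, o+11=z, r+11=c, b+11=m.

xzzcm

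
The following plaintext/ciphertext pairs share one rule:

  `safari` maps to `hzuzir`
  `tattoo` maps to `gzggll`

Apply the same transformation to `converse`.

Each pair mirrors across the alphabet (s↔h, a↔z, f↔u): positions sum to 25. Letters are reflected about the middle of the alphabet (position → 25−position): Atbash.
For converse: c↔x, o↔l, n↔m, v↔e, e↔v, r↔i, s↔h, e↔v.

xlmevihv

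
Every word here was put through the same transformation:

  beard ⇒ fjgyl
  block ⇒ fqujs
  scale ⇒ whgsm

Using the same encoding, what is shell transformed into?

wmkst

Letter i (0-indexed) is shifted by i+4, so successive shifts are 4, 5, 6, ….
Applying it to shell: s+4=w, h+5=m, e+6=k, l+7=s, l+8=t.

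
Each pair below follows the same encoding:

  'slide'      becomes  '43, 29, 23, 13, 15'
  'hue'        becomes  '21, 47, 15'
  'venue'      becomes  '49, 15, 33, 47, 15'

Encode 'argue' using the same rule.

s(#19)→43 and l(#12)→29: differences scale by 2, so n = 2·pos + 5. With a=1..z=26, the number is 2·pos + 5.
Applying it to argue: a=1→7, r=18→41, g=7→19, u=21→47, e=5→15.

7, 41, 19, 47, 15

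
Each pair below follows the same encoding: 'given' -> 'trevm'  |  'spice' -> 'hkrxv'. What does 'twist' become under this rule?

gdrhg

Each pair mirrors across the alphabet (g↔t, i↔r, v↔e): positions sum to 25. This is the alphabet-reversal cipher (Atbash): a becomes z, b becomes y, etc.
On twist: t↔g, w↔d, i↔r, s↔h, t↔g.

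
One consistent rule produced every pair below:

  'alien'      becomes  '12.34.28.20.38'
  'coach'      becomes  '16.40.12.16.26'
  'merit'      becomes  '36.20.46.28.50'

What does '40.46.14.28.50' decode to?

With a=1..z=26, the number is 2·pos + 10.
Decoding 40.46.14.28.50: 40→(40−10)÷2=15=o, 46→(46−10)÷2=18=r, 14→(14−10)÷2=2=b, 28→(28−10)÷2=9=i, 50→(50−10)÷2=20=t.

orbit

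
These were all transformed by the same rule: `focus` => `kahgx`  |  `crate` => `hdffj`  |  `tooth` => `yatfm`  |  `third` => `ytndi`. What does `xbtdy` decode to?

A repeating key of period 2 is used — shifts +5, +12 over and over.
Undoing it on xbtdy: x−5=s, b−12=p, t−5=o, d−12=r, y−5=t.

sport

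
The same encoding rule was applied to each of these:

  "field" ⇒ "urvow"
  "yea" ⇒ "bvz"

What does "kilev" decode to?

Each pair mirrors across the alphabet (f↔u, i↔r, e↔v): positions sum to 25. This is the alphabet-reversal cipher (Atbash): a becomes z, b becomes y, etc.
Undoing it on kilev: k↔p, i↔r, l↔o, e↔v, v↔e.

prove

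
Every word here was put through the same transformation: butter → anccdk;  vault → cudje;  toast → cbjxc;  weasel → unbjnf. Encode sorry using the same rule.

haaxb

The output letters match the input read backwards, each shifted +9: butter reversed is rettub. Read the word backwards and shift each letter +9.
For sorry: reverse → yrros; then shift: y+9=h, r+9=a, r+9=a, o+9=x, s+9=b.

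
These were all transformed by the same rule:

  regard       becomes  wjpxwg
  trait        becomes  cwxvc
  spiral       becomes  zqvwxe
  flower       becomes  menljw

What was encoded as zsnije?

shovel

r(17)→w(22) and e(4)→j(9) fit y≡3x+23 (mod 26); the inverse of 3 mod 26 is 9. Each letter's alphabet position (a=0..z=25) is mapped through 3·x+23 mod 26 — an affine cipher.
Reversing it on zsnije: z(25)→9·(25−23)≡18=s; s(18)→9·(18−23)≡7=h; n(13)→9·(13−23)≡14=o; i(8)→9·(8−23)≡21=v; j(9)→9·(9−23)≡4=e; e(4)→9·(4−23)≡11=l (all mod 26).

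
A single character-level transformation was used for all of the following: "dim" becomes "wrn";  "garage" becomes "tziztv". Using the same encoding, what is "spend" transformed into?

hkvmw

Each pair mirrors across the alphabet (d↔w, i↔r, m↔n): positions sum to 25. Letters are reflected about the middle of the alphabet (position → 25−position): Atbash.
On spend: s↔h, p↔k, e↔v, n↔m, d↔w.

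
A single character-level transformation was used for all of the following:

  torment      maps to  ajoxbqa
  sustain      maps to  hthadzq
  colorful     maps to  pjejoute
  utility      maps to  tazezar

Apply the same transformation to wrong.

fojqn

t(19)→a(0) and o(14)→j(9) fit y≡19x+3 (mod 26); the inverse of 19 mod 26 is 11. Each letter's alphabet position (a=0..z=25) is mapped through 19·x+3 mod 26 — an affine cipher.
On wrong: w(22)→19·22+3≡5=f; r(17)→19·17+3≡14=o; o(14)→19·14+3≡9=j; n(13)→19·13+3≡16=q; g(6)→19·6+3≡13=n (all mod 26).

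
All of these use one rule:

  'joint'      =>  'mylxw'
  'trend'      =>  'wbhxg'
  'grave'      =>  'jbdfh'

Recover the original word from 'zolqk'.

Shifts by position in joint: pos 0: j→m (+3), pos 1: o→y (+10), pos 2: i→l (+3), pos 3: n→x (+10) — repeating every 2. It's a Vigenère-style cipher with numeric key [3,10]: position i shifts by key[i mod 2].
Reversing it on zolqk: z−3=w, o−10=e, l−3=i, q−10=g, k−3=h.

weigh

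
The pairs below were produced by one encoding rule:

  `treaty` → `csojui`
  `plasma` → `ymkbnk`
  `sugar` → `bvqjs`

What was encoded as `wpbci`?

Shifts by position in treaty: pos 0: t→c (+9), pos 1: r→s (+1), pos 2: e→o (+10), pos 3: a→j (+9), pos 4: t→u (+1), pos 5: y→i (+10) — repeating every 3. The shifts repeat in a cycle of length 3: positions 0,1,… shift by +9, +1, +10, then the pattern repeats.
Undoing it on wpbci: w−9=n, p−1=o, b−10=r, c−9=t, i−1=h.

north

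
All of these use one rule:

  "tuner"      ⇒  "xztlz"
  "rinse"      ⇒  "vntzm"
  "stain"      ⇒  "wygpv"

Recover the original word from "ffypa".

Each letter shifts forward by (position + 4), i.e. 4, 5, 6, … — the shift grows by one for each successive letter.
Reversing it on ffypa: f−4=b, f−5=a, y−6=s, p−7=i, a−8=s.

basis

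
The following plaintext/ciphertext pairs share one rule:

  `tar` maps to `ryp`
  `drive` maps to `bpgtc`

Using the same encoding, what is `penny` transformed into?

This is a Caesar cipher with shift 24.
Applying it to penny: p+24=n, e+24=c, n+24=l, n+24=l, y+24=w.

ncllw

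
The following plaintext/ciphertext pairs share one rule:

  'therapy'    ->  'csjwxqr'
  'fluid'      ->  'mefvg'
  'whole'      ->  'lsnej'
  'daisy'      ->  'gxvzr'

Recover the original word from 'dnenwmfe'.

colorful

t(19)→c(2) and h(7)→s(18) fit y≡3x+23 (mod 26); the inverse of 3 mod 26 is 9. Treating letters as 0–25, the rule is x ↦ 3x + 23 (mod 26).
Reversing it on dnenwmfe: d(3)→9·(3−23)≡2=c; n(13)→9·(13−23)≡14=o; e(4)→9·(4−23)≡11=l; n(13)→9·(13−23)≡14=o; w(22)→9·(22−23)≡17=r; m(12)→9·(12−23)≡5=f; f(5)→9·(5−23)≡20=u; e(4)→9·(4−23)≡11=l (all mod 26).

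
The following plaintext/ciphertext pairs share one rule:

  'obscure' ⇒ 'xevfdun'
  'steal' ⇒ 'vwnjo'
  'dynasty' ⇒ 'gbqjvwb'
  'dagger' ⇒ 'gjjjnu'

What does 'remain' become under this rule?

unpjrq

The shift depends on letter class: consonant b→e is +3, but vowel o→x is +9. Vowels shift forward by 9 and consonants shift forward by 3.
On remain: r(cons)+3=u, e(vowel)+9=n, m(cons)+3=p, a(vowel)+9=j, i(vowel)+9=r, n(cons)+3=q.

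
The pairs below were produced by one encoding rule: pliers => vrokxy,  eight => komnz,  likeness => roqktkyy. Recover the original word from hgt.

ban

Compare letters: p→v is +6, l→r is +6, i→o is +6 — a constant shift. It's a constant shift of +6 (ROT6).
Decoding hgt: h−6=b, g−6=a, t−6=n.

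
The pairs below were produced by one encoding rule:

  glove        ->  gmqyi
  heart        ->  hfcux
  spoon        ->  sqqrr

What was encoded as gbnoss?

gallon

In glove: g→g is +0, l→m is +1, o→q is +2, v→y is +3 — the shift increases by 1 each position. Each letter shifts forward by its position index (0, 1, 2, …) — the shift grows by one for each successive letter.
Undoing it on gbnoss: g−0=g, b−1=a, n−2=l, o−3=l, s−4=o, s−5=n.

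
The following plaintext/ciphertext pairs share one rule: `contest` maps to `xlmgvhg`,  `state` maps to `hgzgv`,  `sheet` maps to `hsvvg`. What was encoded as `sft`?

Letters are reflected about the middle of the alphabet (position → 25−position): Atbash.
Decoding sft: s↔h, f↔u, t↔g.

hug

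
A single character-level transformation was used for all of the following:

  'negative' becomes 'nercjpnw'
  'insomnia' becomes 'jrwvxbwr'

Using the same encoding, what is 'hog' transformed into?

pxq

The output letters match the input read backwards, each shifted +9: negative reversed is evitagen. The word is reversed, then every letter is shifted forward by 9.
For hog: reverse → goh; then shift: g+9=p, o+9=x, h+9=q.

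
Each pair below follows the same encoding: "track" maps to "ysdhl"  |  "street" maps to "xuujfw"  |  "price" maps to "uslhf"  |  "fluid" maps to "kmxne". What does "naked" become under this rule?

sbnje

A repeating key of period 3 is used — shifts +5, +1, +3 over and over.
Applying it to naked: n+5=s, a+1=b, k+3=n, e+5=j, d+1=e.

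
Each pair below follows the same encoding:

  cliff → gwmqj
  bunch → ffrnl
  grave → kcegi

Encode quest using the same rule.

Shifts by position in cliff: pos 0: c→g (+4), pos 1: l→w (+11), pos 2: i→m (+4), pos 3: f→q (+11) — repeating every 2. The shifts repeat in a cycle of length 2: positions 0,1,… shift by +4, +11, then the pattern repeats.
On quest: q+4=u, u+11=f, e+4=i, s+11=d, t+4=x.

ufidx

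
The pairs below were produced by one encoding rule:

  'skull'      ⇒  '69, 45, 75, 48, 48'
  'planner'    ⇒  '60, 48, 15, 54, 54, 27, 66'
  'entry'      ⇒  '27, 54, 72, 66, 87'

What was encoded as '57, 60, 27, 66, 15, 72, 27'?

operate

The formula is n = 3×(alphabet index, a=1) + 12.
Undoing it on 57, 60, 27, 66, 15, 72, 27: 57→(57−12)÷3=15=o, 60→(60−12)÷3=16=p, 27→(27−12)÷3=5=e, 66→(66−12)÷3=18=r, 15→(15−12)÷3=1=a, 72→(72−12)÷3=20=t, 27→(27−12)÷3=5=e.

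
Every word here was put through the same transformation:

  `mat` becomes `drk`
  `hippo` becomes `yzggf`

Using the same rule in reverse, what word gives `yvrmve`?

heaven

Compare letters: m→d is +17, a→r is +17, t→k is +17 — a constant shift. Each letter is shifted forward by 17 in the alphabet (a Caesar shift of +17).
Undoing it on yvrmve: y−17=h, v−17=e, r−17=a, m−17=v, v−17=e, e−17=n.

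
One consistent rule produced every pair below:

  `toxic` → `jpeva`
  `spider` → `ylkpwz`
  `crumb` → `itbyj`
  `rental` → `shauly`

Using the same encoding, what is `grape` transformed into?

lwhyn

Read the word backwards and shift each letter +7.
On grape: reverse → eparg; then shift: e+7=l, p+7=w, a+7=h, r+7=y, g+7=n.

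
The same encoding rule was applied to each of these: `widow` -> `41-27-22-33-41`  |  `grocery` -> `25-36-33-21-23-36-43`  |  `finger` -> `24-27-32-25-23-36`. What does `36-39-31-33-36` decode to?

w is letter #23 and maps to 41: an offset of 18. The number is (letter's place in the alphabet, a=1) + 18.
Decoding 36-39-31-33-36: 36→(36−18)÷1=18=r, 39→(39−18)÷1=21=u, 31→(31−18)÷1=13=m, 33→(33−18)÷1=15=o, 36→(36−18)÷1=18=r.

rumor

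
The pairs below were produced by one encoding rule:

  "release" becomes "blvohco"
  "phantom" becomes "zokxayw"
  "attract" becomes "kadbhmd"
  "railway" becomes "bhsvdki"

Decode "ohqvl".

Shifts by position in release: pos 0: r→b (+10), pos 1: e→l (+7), pos 2: l→v (+10), pos 3: e→o (+10), pos 4: a→h (+7), pos 5: s→c (+10) — repeating every 3. A repeating key of period 3 is used — shifts +10, +7, +10 over and over.
Reversing it on ohqvl: o−10=e, h−7=a, q−10=g, v−10=l, l−7=e.

eagle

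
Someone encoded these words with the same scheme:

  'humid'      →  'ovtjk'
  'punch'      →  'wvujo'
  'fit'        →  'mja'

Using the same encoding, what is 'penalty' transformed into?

wfubsaf

The rule splits by letter class: vowels +1, consonants +7.
For penalty: p(cons)+7=w, e(vowel)+1=f, n(cons)+7=u, a(vowel)+1=b, l(cons)+7=s, t(cons)+7=a, y(cons)+7=f.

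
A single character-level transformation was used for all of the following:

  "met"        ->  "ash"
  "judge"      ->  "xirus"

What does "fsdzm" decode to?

Each letter is shifted forward by 14 in the alphabet (a Caesar shift of +14).
Reversing it on fsdzm: f−14=r, s−14=e, d−14=p, z−14=l, m−14=y.

reply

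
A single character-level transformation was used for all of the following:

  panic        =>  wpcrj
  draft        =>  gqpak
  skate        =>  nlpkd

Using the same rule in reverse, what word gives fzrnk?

p(15)→w(22) and a(0)→p(15) fit y≡23x+15 (mod 26); the inverse of 23 mod 26 is 17. Treating letters as 0–25, the rule is x ↦ 23x + 15 (mod 26).
Undoing it on fzrnk: f(5)→17·(5−15)≡12=m; z(25)→17·(25−15)≡14=o; r(17)→17·(17−15)≡8=i; n(13)→17·(13−15)≡18=s; k(10)→17·(10−15)≡19=t (all mod 26).

moist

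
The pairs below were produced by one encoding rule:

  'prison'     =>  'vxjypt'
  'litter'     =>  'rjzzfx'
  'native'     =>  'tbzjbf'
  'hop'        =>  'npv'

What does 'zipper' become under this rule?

Two shifts are in play — +1 for a/e/i/o/u, +6 for every other letter.
For zipper: z(cons)+6=f, i(vowel)+1=j, p(cons)+6=v, p(cons)+6=v, e(vowel)+1=f, r(cons)+6=x.

fjvvfx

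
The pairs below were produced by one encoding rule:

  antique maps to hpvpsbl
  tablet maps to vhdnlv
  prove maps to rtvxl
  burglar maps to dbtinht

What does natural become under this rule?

The rule splits by letter class: vowels +7, consonants +2.
Applying it to natural: n(cons)+2=p, a(vowel)+7=h, t(cons)+2=v, u(vowel)+7=b, r(cons)+2=t, a(vowel)+7=h, l(cons)+2=n.

phvbthn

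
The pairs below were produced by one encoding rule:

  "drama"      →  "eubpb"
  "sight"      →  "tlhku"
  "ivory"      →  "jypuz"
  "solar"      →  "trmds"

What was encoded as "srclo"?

Shifts by position in drama: pos 0: d→e (+1), pos 1: r→u (+3), pos 2: a→b (+1), pos 3: m→p (+3) — repeating every 2. It's a Vigenère-style cipher with numeric key [1,3]: position i shifts by key[i mod 2].
Reversing it on srclo: s−1=r, r−3=o, c−1=b, l−3=i, o−1=n.

robin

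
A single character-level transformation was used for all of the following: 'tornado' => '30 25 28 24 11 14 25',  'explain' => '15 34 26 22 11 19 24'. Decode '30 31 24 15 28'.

tuner

t is letter #20 and maps to 30: an offset of 10. Each letter is replaced by its alphabet position (a=1..z=26) + 10.
Decoding 30 31 24 15 28: 30→(30−10)÷1=20=t, 31→(31−10)÷1=21=u, 24→(24−10)÷1=14=n, 15→(15−10)÷1=5=e, 28→(28−10)÷1=18=r.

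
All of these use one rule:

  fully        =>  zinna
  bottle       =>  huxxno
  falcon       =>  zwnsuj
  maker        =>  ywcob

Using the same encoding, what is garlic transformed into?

kwbngs

f(5)→z(25) and u(20)→i(8) fit y≡11x+22 (mod 26); the inverse of 11 mod 26 is 19. Treating letters as 0–25, the rule is x ↦ 11x + 22 (mod 26).
For garlic: g(6)→11·6+22≡10=k; a(0)→11·0+22≡22=w; r(17)→11·17+22≡1=b; l(11)→11·11+22≡13=n; i(8)→11·8+22≡6=g; c(2)→11·2+22≡18=s (all mod 26).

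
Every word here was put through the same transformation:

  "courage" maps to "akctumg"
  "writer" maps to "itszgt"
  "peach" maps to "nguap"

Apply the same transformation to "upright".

Treating letters as 0–25, the rule is x ↦ 3x + 20 (mod 26).
Applying it to upright: u(20)→3·20+20≡2=c; p(15)→3·15+20≡13=n; r(17)→3·17+20≡19=t; i(8)→3·8+20≡18=s; g(6)→3·6+20≡12=m; h(7)→3·7+20≡15=p; t(19)→3·19+20≡25=z (all mod 26).

cntsmpz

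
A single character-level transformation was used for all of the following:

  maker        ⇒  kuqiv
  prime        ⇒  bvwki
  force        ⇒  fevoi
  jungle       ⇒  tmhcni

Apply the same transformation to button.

m(12)→k(10) and a(0)→u(20) fit y≡23x+20 (mod 26); the inverse of 23 mod 26 is 17. Treating letters as 0–25, the rule is x ↦ 23x + 20 (mod 26).
Applying it to button: b(1)→23·1+20≡17=r; u(20)→23·20+20≡12=m; t(19)→23·19+20≡15=p; t(19)→23·19+20≡15=p; o(14)→23·14+20≡4=e; n(13)→23·13+20≡7=h (all mod 26).

rmppeh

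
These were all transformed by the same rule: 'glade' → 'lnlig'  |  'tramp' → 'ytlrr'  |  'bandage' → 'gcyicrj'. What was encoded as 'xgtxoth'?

seismic

The shifts repeat in a cycle of length 3: positions 0,1,… shift by +5, +2, +11, then the pattern repeats.
Undoing it on xgtxoth: x−5=s, g−2=e, t−11=i, x−5=s, o−2=m, t−11=i, h−5=c.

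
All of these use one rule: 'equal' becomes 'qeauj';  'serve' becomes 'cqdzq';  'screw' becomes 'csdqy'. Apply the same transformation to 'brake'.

e(4)→q(16) and q(16)→e(4) fit y≡25x+20 (mod 26); the inverse of 25 mod 26 is 25. Treating letters as 0–25, the rule is x ↦ 25x + 20 (mod 26).
For brake: b(1)→25·1+20≡19=t; r(17)→25·17+20≡3=d; a(0)→25·0+20≡20=u; k(10)→25·10+20≡10=k; e(4)→25·4+20≡16=q (all mod 26).

tdukq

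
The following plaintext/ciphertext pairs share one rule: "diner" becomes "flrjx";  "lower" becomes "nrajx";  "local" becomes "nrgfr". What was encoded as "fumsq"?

Each letter shifts forward by (position + 2), i.e. 2, 3, 4, … — the shift grows by one for each successive letter.
Decoding fumsq: f−2=d, u−3=r, m−4=i, s−5=n, q−6=k.

drink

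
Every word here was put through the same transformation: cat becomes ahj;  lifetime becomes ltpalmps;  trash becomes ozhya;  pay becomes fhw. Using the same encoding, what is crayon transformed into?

uvfhyj

The output letters match the input read backwards, each shifted +7: cat reversed is tac. The word is reversed, then every letter is shifted forward by 7.
On crayon: reverse → noyarc; then shift: n+7=u, o+7=v, y+7=f, a+7=h, r+7=y, c+7=j.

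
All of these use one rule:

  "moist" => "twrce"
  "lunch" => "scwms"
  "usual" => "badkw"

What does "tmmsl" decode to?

media

In moist: m→t is +7, o→w is +8, i→r is +9, s→c is +10 — the shift increases by 1 each position. The shift increases by 1 at each position, starting from +7: 7, 8, 9, ….
Undoing it on tmmsl: t−7=m, m−8=e, m−9=d, s−10=i, l−11=a.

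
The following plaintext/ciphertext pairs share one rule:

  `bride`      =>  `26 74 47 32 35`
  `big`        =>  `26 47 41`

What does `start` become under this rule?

b(#2)→26 and r(#18)→74: differences scale by 3, so n = 3·pos + 20. Each letter becomes 3×(its alphabet position, a=1..z=26) + 20.
For start: s=19→77, t=20→80, a=1→23, r=18→74, t=20→80.

77 80 23 74 80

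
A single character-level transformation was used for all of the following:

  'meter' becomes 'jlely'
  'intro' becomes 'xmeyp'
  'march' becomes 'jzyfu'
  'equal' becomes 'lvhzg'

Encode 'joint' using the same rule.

apxme

m(12)→j(9) and e(4)→l(11) fit y≡3x+25 (mod 26); the inverse of 3 mod 26 is 9. This is an affine cipher: with a=0,…,z=25, each position x becomes (3x+25) mod 26.
On joint: j(9)→3·9+25≡0=a; o(14)→3·14+25≡15=p; i(8)→3·8+25≡23=x; n(13)→3·13+25≡12=m; t(19)→3·19+25≡4=e (all mod 26).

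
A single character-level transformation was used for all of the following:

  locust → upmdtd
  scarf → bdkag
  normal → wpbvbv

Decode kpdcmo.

bottle

Shifts by position in locust: pos 0: l→u (+9), pos 1: o→p (+1), pos 2: c→m (+10), pos 3: u→d (+9), pos 4: s→t (+1), pos 5: t→d (+10) — repeating every 3. The shifts repeat in a cycle of length 3: positions 0,1,… shift by +9, +1, +10, then the pattern repeats.
Reversing it on kpdcmo: k−9=b, p−1=o, d−10=t, c−9=t, m−1=l, o−10=e.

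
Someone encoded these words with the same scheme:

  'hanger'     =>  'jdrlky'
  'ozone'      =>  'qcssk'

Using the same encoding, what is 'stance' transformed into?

In hanger: h→j is +2, a→d is +3, n→r is +4, g→l is +5 — the shift increases by 1 each position. Each letter shifts forward by (position + 2), i.e. 2, 3, 4, … — the shift grows by one for each successive letter.
For stance: s+2=u, t+3=w, a+4=e, n+5=s, c+6=i, e+7=l.

uwesil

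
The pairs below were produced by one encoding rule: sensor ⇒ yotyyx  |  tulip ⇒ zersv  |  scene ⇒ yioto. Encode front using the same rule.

lxytz

The shift depends on letter class: consonant s→y is +6, but vowel e→o is +10. The rule splits by letter class: vowels +10, consonants +6.
Applying it to front: f(cons)+6=l, r(cons)+6=x, o(vowel)+10=y, n(cons)+6=t, t(cons)+6=z.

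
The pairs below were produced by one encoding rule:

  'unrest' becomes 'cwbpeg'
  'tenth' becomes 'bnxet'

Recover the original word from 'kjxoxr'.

In unrest: u→c is +8, n→w is +9, r→b is +10, e→p is +11 — the shift increases by 1 each position. Each letter shifts forward by (position + 8), i.e. 8, 9, 10, … — the shift grows by one for each successive letter.
Undoing it on kjxoxr: k−8=c, j−9=a, x−10=n, o−11=d, x−12=l, r−13=e.

candle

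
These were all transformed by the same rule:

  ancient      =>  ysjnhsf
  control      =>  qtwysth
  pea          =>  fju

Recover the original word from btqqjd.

The output letters match the input read backwards, each shifted +5: ancient reversed is tneicna. Two steps: reverse the string, then apply a Caesar shift of +5.
Undoing it on btqqjd: shift back: b−5=w, t−5=o, q−5=l, q−5=l, j−5=e, d−5=y → wolley; then reverse → yellow.

yellow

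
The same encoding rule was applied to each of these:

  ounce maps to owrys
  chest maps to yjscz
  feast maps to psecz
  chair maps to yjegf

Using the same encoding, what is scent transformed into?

cysrz

This is an affine cipher: with a=0,…,z=25, each position x becomes (23x+4) mod 26.
For scent: s(18)→23·18+4≡2=c; c(2)→23·2+4≡24=y; e(4)→23·4+4≡18=s; n(13)→23·13+4≡17=r; t(19)→23·19+4≡25=z (all mod 26).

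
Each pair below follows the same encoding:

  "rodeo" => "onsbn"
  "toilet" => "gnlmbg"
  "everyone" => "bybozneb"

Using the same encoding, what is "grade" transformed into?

Treating letters as 0–25, the rule is x ↦ 9x + 17 (mod 26).
On grade: g(6)→9·6+17≡19=t; r(17)→9·17+17≡14=o; a(0)→9·0+17≡17=r; d(3)→9·3+17≡18=s; e(4)→9·4+17≡1=b (all mod 26).

torsb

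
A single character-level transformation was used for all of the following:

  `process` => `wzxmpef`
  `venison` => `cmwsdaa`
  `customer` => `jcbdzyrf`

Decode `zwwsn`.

sonic

In process: p→w is +7, r→z is +8, o→x is +9, c→m is +10 — the shift increases by 1 each position. The shift increases by 1 at each position, starting from +7: 7, 8, 9, ….
Reversing it on zwwsn: z−7=s, w−8=o, w−9=n, s−10=i, n−11=c.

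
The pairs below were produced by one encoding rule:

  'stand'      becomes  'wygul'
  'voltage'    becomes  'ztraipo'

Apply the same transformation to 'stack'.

wygjs

Letter i (0-indexed) is shifted by i+4, so successive shifts are 4, 5, 6, ….
On stack: s+4=w, t+5=y, a+6=g, c+7=j, k+8=s.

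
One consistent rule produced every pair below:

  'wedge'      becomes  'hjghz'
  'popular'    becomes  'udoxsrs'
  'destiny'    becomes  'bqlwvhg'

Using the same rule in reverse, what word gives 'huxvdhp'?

measure

The output letters match the input read backwards, each shifted +3: wedge reversed is egdew. The word is reversed, then every letter is shifted forward by 3.
Reversing it on huxvdhp: shift back: h−3=e, u−3=r, x−3=u, v−3=s, d−3=a, h−3=e, p−3=m → erusaem; then reverse → measure.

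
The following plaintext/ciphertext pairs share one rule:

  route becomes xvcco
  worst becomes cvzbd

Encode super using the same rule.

In route: r→x is +6, o→v is +7, u→c is +8, t→c is +9 — the shift increases by 1 each position. Letter i (0-indexed) is shifted by i+6, so successive shifts are 6, 7, 8, ….
Applying it to super: s+6=y, u+7=b, p+8=x, e+9=n, r+10=b.

ybxnb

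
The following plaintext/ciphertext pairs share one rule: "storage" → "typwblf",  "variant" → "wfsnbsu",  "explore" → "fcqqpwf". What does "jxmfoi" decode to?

island

Shifts by position in storage: pos 0: s→t (+1), pos 1: t→y (+5), pos 2: o→p (+1), pos 3: r→w (+5) — repeating every 2. A repeating key of period 2 is used — shifts +1, +5 over and over.
Reversing it on jxmfoi: j−1=i, x−5=s, m−1=l, f−5=a, o−1=n, i−5=d.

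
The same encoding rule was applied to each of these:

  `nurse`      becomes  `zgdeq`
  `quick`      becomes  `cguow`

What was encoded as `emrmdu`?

Compare letters: n→z is +12, u→g is +12, r→d is +12 — a constant shift. It's a constant shift of +12 (ROT12).
Undoing it on emrmdu: e−12=s, m−12=a, r−12=f, m−12=a, d−12=r, u−12=i.

safari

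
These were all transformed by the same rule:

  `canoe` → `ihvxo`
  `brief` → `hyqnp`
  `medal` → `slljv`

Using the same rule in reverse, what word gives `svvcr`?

In canoe: c→i is +6, a→h is +7, n→v is +8, o→x is +9 — the shift increases by 1 each position. The shift increases by 1 at each position, starting from +6: 6, 7, 8, ….
Reversing it on svvcr: s−6=m, v−7=o, v−8=n, c−9=t, r−10=h.

month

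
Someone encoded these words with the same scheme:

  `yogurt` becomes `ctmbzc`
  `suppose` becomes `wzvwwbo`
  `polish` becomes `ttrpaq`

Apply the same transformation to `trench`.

xwkukq

In yogurt: y→c is +4, o→t is +5, g→m is +6, u→b is +7 — the shift increases by 1 each position. The shift increases by 1 at each position, starting from +4: 4, 5, 6, ….
For trench: t+4=x, r+5=w, e+6=k, n+7=u, c+8=k, h+9=q.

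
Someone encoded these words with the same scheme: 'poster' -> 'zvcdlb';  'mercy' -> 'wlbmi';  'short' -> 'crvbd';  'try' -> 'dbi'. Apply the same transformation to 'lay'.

The shift depends on letter class: consonant p→z is +10, but vowel o→v is +7. The rule splits by letter class: vowels +7, consonants +10.
On lay: l(cons)+10=v, a(vowel)+7=h, y(cons)+10=i.

vhi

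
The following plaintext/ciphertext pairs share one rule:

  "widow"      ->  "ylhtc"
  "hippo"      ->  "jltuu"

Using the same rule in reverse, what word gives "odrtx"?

In widow: w→y is +2, i→l is +3, d→h is +4, o→t is +5 — the shift increases by 1 each position. Each letter shifts forward by (position + 2), i.e. 2, 3, 4, … — the shift grows by one for each successive letter.
Decoding odrtx: o−2=m, d−3=a, r−4=n, t−5=o, x−6=r.

manor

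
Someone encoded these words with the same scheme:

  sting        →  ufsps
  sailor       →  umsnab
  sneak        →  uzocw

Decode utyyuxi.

Shifts by position in sting: pos 0: s→u (+2), pos 1: t→f (+12), pos 2: i→s (+10), pos 3: n→p (+2), pos 4: g→s (+12) — repeating every 3. It's a Vigenère-style cipher with numeric key [2,12,10]: position i shifts by key[i mod 3].
Undoing it on utyyuxi: u−2=s, t−12=h, y−10=o, y−2=w, u−12=i, x−10=n, i−2=g.

showing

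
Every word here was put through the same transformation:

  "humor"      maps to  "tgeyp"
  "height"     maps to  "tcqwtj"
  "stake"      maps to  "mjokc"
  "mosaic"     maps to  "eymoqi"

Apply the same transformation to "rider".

pqfcp

h(7)→t(19) and u(20)→g(6) fit y≡23x+14 (mod 26); the inverse of 23 mod 26 is 17. This is an affine cipher: with a=0,…,z=25, each position x becomes (23x+14) mod 26.
Applying it to rider: r(17)→23·17+14≡15=p; i(8)→23·8+14≡16=q; d(3)→23·3+14≡5=f; e(4)→23·4+14≡2=c; r(17)→23·17+14≡15=p (all mod 26).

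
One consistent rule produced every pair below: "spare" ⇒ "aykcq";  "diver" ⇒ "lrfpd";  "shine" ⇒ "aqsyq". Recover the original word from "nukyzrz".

In spare: s→a is +8, p→y is +9, a→k is +10, r→c is +11 — the shift increases by 1 each position. Each letter shifts forward by (position + 8), i.e. 8, 9, 10, … — the shift grows by one for each successive letter.
Decoding nukyzrz: n−8=f, u−9=l, k−10=a, y−11=n, z−12=n, r−13=e, z−14=l.

flannel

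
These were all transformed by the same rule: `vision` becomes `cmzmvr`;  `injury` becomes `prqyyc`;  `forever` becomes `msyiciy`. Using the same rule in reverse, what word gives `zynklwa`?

suggest

The shifts repeat in a cycle of length 2: positions 0,1,… shift by +7, +4, then the pattern repeats.
Decoding zynklwa: z−7=s, y−4=u, n−7=g, k−4=g, l−7=e, w−4=s, a−7=t.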